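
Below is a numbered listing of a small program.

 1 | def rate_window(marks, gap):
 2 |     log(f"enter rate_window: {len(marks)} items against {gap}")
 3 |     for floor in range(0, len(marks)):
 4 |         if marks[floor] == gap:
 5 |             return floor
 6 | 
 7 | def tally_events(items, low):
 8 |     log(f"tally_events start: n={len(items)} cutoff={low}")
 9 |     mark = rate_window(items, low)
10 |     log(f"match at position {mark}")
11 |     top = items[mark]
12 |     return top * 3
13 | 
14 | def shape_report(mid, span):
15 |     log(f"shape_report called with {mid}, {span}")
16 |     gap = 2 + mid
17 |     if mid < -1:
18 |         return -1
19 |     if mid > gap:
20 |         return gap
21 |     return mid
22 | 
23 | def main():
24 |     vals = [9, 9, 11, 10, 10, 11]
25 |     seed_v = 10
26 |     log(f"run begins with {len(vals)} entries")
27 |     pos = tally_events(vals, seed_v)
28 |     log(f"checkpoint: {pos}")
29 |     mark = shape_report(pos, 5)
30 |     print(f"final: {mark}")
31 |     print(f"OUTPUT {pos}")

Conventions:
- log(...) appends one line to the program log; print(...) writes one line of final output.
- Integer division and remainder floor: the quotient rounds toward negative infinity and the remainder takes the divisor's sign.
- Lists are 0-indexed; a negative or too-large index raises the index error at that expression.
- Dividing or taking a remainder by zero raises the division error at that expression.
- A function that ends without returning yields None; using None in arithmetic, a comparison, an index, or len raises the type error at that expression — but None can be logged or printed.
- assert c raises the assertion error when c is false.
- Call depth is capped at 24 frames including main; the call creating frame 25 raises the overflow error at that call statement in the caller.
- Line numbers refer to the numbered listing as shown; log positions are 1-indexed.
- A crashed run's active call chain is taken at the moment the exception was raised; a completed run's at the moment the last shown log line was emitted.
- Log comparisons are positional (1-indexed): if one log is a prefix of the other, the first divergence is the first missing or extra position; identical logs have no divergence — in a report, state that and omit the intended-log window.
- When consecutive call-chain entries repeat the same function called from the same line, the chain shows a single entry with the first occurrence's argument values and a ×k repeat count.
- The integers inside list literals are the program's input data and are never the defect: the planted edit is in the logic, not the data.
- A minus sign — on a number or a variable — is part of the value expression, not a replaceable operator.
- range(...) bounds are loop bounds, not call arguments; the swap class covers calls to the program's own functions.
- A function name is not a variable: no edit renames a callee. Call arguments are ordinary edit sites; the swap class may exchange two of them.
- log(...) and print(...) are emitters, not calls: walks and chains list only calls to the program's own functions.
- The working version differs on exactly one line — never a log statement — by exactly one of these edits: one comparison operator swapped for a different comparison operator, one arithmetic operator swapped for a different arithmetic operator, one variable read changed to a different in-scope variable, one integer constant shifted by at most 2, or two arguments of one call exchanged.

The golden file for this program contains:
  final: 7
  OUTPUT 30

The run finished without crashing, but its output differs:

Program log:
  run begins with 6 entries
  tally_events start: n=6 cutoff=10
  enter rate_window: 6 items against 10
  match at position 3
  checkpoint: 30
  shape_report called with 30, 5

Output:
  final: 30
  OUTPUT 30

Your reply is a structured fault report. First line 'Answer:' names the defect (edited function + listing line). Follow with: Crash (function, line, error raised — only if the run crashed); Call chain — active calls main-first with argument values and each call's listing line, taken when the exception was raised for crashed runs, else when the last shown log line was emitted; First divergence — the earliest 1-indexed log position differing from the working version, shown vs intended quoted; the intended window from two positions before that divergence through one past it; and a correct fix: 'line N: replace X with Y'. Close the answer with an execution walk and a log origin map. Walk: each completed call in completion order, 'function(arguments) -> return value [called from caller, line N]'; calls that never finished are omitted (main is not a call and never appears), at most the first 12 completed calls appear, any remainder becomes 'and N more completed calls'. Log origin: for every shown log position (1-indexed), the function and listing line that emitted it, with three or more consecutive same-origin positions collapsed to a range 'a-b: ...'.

Answer: the defect is in shape_report at line 16.
The tell: Every logged value matches the working version; the printed result is what differs.
Call chain: main -> shape_report(30, 5) (called at line 29).
First divergence: there is none — every log position agrees.
Execution walk:
  rate_window([9, 9, 11, 10, 10, 11], 10) -> 3  [called from tally_events, line 9]
  tally_events([9, 9, 11, 10, 10, 11], 10) -> 30  [called from main, line 27]
  shape_report(30, 5) -> 30  [called from main, line 29]
Log origins:
  1: logged in main at line 26
  2: logged in tally_events at line 8
  3: logged in rate_window at line 2
  4: logged in tally_events at line 10
  5: logged in main at line 28
  6: logged in shape_report at line 15
A correct fix: line 16: replace `mid` with `span`.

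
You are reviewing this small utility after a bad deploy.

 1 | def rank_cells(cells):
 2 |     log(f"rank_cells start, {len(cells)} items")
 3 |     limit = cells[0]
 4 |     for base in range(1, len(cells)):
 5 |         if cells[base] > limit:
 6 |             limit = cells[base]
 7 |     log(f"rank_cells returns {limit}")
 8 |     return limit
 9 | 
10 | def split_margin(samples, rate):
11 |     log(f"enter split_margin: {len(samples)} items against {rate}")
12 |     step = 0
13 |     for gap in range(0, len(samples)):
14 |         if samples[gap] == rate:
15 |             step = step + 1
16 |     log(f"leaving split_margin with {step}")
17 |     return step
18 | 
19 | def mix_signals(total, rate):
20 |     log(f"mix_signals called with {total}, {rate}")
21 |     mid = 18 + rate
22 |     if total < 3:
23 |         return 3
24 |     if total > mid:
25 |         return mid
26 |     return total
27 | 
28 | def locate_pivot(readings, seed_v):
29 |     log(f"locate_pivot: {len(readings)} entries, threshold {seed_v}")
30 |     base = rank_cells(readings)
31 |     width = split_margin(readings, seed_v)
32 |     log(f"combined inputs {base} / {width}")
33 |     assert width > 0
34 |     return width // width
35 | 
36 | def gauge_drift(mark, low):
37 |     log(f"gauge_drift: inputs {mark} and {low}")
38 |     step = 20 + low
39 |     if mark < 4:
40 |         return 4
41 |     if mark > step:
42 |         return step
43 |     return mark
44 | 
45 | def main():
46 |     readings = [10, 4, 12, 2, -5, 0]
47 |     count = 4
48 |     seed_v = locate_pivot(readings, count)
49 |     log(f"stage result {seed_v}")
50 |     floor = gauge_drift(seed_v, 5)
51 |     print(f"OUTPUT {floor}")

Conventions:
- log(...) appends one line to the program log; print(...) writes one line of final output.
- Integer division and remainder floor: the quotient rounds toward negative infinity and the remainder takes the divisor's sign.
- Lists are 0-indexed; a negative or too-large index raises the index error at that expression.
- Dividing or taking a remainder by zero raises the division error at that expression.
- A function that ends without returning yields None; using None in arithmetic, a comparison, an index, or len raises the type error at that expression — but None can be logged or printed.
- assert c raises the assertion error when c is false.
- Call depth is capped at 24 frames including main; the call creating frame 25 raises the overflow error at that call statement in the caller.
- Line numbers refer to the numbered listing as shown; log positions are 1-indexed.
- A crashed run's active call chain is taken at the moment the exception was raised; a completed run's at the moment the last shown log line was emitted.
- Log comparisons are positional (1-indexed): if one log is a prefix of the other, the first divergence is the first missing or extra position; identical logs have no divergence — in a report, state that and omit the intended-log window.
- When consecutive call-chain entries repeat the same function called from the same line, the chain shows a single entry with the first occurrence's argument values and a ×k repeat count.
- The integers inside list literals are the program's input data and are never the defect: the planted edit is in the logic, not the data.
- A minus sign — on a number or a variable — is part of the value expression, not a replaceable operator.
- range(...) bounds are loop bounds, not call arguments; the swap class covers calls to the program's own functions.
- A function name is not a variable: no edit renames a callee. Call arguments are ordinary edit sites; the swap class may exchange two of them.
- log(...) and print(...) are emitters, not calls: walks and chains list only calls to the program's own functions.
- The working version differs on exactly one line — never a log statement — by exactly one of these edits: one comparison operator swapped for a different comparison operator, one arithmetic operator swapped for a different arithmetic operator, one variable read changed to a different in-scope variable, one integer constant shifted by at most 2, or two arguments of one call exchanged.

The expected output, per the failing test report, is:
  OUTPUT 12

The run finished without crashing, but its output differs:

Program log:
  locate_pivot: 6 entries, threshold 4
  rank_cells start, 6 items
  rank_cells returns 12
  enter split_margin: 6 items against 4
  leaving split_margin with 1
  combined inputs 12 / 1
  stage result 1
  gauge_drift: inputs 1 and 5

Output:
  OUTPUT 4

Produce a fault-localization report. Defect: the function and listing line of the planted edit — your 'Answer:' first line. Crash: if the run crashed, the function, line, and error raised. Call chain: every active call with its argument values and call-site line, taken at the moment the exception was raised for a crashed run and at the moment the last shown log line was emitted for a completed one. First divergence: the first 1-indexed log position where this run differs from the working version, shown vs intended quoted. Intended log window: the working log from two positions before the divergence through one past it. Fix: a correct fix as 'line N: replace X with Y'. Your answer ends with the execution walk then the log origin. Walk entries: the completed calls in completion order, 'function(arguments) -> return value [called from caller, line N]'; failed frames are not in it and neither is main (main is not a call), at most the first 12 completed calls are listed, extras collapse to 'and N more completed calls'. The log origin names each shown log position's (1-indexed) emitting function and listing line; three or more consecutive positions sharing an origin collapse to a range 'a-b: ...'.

Answer: the defect is in locate_pivot at line 34.
Core observation: Position 7 is the first bad log line: 'stage result 1' should read 'stage result 12'.
Call chain: main -> gauge_drift(1, 5) (called at line 50).
First divergence: position 7 — shown 'stage result 1', intended 'stage result 12'.
Intended log window:
  5: leaving split_margin with 1
  6: combined inputs 12 / 1
  7: stage result 12
  8: gauge_drift: inputs 12 and 5
Execution walk:
  rank_cells([10, 4, 12, 2, -5, 0]) -> 12  [called from locate_pivot, line 30]
  split_margin([10, 4, 12, 2, -5, 0], 4) -> 1  [called from locate_pivot, line 31]
  locate_pivot([10, 4, 12, 2, -5, 0], 4) -> 1  [called from main, line 48]
  gauge_drift(1, 5) -> 4  [called from main, line 50]
Origin of each log line:
  1: from locate_pivot, line 29
  2: from rank_cells, line 2
  3: from rank_cells, line 7
  4: from split_margin, line 11
  5: from split_margin, line 16
  6: from locate_pivot, line 32
  7: from main, line 49
  8: from gauge_drift, line 37
A correct fix: line 34: replace `width // width` with `base // width`.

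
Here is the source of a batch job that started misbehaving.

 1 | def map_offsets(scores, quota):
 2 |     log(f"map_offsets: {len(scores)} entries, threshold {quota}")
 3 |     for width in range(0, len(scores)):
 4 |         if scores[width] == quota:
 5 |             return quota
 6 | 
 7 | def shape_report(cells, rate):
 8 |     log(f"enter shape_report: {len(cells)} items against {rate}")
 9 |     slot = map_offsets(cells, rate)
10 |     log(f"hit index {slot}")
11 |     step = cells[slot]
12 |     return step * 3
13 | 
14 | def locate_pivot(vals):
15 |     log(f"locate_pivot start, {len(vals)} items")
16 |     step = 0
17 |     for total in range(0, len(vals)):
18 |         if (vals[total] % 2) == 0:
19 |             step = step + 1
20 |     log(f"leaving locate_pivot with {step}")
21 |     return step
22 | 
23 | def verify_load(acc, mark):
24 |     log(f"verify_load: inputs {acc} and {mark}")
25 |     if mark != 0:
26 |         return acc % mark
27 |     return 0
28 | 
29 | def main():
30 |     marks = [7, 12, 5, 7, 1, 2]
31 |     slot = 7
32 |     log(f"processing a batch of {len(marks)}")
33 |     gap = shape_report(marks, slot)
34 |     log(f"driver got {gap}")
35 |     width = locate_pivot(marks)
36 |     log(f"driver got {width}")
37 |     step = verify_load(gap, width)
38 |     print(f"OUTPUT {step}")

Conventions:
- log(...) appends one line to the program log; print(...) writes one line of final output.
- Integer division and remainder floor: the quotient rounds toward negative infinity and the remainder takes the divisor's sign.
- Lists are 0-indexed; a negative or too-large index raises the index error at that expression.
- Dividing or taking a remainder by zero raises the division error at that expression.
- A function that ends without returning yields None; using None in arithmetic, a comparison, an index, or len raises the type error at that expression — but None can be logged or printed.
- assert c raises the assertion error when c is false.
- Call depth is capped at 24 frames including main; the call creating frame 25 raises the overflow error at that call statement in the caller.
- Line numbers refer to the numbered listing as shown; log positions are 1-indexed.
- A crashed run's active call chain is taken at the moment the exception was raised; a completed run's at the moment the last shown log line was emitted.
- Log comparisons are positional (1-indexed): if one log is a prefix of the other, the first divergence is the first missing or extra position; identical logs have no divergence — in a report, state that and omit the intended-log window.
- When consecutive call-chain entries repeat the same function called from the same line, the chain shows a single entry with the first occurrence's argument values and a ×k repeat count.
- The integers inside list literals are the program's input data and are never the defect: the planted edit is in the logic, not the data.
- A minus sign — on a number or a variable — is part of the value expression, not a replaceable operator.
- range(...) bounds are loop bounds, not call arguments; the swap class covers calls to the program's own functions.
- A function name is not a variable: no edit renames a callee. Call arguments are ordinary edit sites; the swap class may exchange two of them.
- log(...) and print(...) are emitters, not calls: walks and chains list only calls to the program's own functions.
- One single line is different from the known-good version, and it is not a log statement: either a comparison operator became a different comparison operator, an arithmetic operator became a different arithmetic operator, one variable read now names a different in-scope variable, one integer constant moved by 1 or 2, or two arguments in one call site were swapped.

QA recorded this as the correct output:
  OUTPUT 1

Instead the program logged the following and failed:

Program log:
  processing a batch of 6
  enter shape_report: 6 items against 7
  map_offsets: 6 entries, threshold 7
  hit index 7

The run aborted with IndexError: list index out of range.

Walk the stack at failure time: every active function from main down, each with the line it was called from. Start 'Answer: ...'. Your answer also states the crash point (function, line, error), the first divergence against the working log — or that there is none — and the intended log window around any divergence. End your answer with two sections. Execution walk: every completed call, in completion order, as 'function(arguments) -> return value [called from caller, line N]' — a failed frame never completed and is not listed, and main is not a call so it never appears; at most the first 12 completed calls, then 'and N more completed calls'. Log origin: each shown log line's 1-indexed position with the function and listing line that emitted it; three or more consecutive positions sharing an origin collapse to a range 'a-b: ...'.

Answer: main -> shape_report (called at line 33).
Key observation: The log first diverges at position 4: the faulty run prints 'hit index 7' where the working version prints 'hit index 0'.
Crash: shape_report, line 11, IndexError.
First divergence: position 4 — shown 'hit index 7', intended 'hit index 0'.
Intended log window:
  2: enter shape_report: 6 items against 7
  3: map_offsets: 6 entries, threshold 7
  4: hit index 0
  5: driver got 21
Execution walk:
  map_offsets([7, 12, 5, 7, 1, 2], 7) -> 7  [called from shape_report, line 9]
Origin of each log line:
  1: logged in main at line 32
  2: logged in shape_report at line 8
  3: logged in map_offsets at line 2
  4: logged in shape_report at line 10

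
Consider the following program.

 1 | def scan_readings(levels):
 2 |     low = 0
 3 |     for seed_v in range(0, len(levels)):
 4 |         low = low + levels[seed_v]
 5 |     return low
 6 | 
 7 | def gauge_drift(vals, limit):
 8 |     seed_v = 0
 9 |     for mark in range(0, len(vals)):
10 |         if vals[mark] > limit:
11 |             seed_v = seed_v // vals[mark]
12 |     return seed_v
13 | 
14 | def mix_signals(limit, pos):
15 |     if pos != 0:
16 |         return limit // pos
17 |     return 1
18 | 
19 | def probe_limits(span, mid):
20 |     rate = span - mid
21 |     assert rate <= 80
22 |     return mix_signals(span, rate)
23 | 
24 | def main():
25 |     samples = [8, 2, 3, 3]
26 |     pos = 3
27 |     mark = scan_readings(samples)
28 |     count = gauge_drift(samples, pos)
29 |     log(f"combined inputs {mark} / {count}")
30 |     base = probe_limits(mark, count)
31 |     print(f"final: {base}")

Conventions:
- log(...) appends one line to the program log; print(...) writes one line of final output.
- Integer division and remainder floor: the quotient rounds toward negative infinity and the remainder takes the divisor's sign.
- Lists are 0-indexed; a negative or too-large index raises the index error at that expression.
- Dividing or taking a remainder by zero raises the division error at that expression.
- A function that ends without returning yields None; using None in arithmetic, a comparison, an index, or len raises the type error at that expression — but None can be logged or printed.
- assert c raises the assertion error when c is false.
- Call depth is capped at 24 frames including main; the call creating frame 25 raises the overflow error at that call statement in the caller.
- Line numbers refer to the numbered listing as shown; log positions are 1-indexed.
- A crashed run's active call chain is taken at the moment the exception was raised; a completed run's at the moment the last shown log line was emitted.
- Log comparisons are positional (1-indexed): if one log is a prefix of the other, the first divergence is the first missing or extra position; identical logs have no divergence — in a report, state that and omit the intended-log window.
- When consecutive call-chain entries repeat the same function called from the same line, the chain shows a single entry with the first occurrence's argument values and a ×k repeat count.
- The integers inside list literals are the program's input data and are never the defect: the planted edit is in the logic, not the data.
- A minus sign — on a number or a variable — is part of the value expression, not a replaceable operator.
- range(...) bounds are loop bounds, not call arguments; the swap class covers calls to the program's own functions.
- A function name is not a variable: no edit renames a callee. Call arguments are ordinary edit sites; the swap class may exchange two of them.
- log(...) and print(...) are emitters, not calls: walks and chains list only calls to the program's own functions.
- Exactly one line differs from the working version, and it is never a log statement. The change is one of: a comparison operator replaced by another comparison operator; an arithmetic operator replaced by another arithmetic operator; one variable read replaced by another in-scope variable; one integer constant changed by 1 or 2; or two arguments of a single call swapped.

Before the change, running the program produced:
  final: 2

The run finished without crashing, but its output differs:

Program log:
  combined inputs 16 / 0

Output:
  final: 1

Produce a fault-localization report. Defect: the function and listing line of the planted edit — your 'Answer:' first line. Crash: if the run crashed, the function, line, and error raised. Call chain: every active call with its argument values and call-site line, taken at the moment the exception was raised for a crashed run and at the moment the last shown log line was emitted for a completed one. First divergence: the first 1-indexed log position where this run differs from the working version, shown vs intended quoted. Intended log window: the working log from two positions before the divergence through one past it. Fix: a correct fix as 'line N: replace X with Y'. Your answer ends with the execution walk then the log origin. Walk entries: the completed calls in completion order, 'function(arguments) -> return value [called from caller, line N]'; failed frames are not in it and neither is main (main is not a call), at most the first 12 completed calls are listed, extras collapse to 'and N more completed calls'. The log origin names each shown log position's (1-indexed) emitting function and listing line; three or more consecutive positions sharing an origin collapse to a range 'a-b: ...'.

Answer: the defect is in gauge_drift at line 11.
The tell: The earliest visible damage is log position 1 — 'combined inputs 16 / 0' rather than the intended 'combined inputs 16 / 8'.
Call chain: main.
First divergence: at position 1 the run shows 'combined inputs 16 / 0' where the working version logs 'combined inputs 16 / 8'.
Intended log window:
  1: combined inputs 16 / 8
Execution walk:
  scan_readings([8, 2, 3, 3]) -> 16  [called from main, line 27]
  gauge_drift([8, 2, 3, 3], 3) -> 0  [called from main, line 28]
  mix_signals(16, 16) -> 1  [called from probe_limits, line 22]
  probe_limits(16, 0) -> 1  [called from main, line 30]
Log origins:
  1 — main, line 29
A correct fix: line 11: replace `//` with `+`.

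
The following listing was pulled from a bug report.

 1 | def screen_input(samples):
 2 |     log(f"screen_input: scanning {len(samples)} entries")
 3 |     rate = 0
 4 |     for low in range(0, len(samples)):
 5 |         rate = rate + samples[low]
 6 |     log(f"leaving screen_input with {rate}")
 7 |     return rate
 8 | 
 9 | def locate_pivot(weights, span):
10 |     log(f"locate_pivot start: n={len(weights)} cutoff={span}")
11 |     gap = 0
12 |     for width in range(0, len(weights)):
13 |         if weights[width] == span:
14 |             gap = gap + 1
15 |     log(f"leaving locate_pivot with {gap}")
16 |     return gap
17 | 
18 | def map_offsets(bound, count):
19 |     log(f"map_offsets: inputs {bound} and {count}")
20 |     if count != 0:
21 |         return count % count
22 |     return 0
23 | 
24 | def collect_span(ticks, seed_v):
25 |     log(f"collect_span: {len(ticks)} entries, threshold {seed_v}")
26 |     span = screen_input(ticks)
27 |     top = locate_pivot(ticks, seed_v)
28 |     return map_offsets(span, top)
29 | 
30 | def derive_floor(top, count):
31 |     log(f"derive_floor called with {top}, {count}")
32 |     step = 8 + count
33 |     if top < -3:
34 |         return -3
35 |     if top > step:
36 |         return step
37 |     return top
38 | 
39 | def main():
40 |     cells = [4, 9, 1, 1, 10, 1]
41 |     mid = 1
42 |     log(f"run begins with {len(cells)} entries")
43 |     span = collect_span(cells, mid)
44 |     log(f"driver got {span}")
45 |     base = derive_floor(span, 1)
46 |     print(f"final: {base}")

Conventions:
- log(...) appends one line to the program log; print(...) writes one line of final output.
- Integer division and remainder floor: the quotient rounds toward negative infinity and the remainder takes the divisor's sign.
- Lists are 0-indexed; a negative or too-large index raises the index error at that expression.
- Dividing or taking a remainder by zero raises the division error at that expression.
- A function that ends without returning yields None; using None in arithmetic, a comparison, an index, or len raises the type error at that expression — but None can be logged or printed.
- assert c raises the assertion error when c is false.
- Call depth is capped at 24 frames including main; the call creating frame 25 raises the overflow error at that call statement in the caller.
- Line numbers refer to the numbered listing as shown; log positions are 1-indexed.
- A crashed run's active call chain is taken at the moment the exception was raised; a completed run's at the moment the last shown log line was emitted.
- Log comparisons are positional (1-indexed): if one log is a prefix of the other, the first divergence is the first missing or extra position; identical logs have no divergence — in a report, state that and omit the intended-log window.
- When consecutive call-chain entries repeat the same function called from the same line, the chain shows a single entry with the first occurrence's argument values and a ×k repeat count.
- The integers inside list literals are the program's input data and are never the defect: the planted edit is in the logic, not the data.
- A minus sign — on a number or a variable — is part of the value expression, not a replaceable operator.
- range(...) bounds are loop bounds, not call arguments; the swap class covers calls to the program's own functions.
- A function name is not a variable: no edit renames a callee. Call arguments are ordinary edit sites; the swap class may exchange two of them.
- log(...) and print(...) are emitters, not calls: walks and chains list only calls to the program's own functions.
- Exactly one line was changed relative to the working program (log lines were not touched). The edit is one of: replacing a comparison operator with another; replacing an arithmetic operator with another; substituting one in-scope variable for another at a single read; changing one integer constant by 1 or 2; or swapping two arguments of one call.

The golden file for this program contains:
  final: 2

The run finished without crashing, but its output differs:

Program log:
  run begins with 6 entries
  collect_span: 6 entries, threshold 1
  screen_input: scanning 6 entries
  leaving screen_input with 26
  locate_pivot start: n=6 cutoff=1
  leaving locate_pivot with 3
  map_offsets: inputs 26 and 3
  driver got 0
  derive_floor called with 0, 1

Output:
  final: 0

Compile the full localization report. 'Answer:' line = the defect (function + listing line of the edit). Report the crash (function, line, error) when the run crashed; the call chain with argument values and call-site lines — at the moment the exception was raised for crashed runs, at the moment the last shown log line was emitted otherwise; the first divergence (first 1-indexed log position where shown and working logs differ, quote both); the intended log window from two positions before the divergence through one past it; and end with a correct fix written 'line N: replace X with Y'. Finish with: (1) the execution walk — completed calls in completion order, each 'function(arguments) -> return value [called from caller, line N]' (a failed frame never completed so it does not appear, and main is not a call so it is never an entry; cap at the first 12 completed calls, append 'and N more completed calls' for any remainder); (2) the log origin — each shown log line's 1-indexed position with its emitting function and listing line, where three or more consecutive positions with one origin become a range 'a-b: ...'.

Answer: the defect is in map_offsets at line 21.
Core observation: Everything matches until log position 8, which reads 'driver got 0' in place of 'driver got 2'.
Call chain: main -> derive_floor(0, 1) (called at line 45).
First divergence: position 8 — the shown line 'driver got 0' should read 'driver got 2'.
Intended log window:
  6: leaving locate_pivot with 3
  7: map_offsets: inputs 26 and 3
  8: driver got 2
  9: derive_floor called with 2, 1
Execution walk:
  screen_input([4, 9, 1, 1, 10, 1]) -> 26  [called from collect_span, line 26]
  locate_pivot([4, 9, 1, 1, 10, 1], 1) -> 3  [called from collect_span, line 27]
  map_offsets(26, 3) -> 0  [called from collect_span, line 28]
  collect_span([4, 9, 1, 1, 10, 1], 1) -> 0  [called from main, line 43]
  derive_floor(0, 1) -> 0  [called from main, line 45]
Log origin:
  1: logged in main at line 42
  2: logged in collect_span at line 25
  3: logged in screen_input at line 2
  4: logged in screen_input at line 6
  5: logged in locate_pivot at line 10
  6: logged in locate_pivot at line 15
  7: logged in map_offsets at line 19
  8: logged in main at line 44
  9: logged in derive_floor at line 31
A correct fix: line 21: replace `count % count` with `bound % count`.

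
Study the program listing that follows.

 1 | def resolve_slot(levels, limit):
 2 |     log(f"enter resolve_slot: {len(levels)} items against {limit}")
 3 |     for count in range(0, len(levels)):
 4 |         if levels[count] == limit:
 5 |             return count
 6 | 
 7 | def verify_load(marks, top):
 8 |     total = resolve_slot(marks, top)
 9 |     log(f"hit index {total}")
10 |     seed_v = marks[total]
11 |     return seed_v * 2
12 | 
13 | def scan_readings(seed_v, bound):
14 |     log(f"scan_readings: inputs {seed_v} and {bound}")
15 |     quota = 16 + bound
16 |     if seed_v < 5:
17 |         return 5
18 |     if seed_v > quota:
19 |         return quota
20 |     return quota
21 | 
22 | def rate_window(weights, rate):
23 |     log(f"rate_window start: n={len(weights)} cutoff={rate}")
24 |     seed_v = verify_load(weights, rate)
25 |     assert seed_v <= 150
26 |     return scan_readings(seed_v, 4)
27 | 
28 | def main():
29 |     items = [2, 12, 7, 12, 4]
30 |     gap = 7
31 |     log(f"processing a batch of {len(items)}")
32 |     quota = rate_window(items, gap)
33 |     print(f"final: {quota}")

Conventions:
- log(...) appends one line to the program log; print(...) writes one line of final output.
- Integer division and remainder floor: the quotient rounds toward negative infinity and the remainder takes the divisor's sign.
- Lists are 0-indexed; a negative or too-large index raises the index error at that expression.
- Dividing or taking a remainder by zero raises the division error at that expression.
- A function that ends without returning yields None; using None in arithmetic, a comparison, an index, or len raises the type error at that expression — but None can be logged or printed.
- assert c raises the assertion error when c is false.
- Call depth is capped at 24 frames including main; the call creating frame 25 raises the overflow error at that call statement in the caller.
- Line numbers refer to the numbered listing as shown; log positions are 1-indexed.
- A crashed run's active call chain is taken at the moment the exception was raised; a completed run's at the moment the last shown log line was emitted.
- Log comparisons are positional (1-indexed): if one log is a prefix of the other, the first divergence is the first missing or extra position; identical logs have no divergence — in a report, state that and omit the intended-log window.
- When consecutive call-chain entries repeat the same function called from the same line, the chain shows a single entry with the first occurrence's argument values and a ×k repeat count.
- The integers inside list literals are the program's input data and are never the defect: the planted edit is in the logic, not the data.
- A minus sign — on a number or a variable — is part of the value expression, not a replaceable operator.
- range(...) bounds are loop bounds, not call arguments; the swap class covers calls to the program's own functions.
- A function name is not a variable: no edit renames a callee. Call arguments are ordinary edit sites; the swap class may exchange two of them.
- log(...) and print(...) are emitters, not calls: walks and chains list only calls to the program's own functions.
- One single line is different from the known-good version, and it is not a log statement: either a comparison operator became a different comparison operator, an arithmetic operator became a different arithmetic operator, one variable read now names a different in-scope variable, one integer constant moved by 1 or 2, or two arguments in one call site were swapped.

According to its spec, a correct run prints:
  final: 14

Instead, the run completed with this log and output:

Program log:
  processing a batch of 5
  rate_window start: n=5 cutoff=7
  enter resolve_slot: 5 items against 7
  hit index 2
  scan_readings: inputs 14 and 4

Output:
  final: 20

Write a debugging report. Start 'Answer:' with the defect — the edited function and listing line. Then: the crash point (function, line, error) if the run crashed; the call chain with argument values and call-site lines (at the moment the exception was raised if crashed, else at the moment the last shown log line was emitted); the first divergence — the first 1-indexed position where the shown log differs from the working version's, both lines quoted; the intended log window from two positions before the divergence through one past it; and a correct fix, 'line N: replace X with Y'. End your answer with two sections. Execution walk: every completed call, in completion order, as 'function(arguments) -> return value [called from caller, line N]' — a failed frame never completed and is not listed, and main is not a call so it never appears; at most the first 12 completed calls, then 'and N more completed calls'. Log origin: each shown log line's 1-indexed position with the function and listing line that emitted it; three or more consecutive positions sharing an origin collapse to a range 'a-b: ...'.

Answer: the defect is in scan_readings at line 20.
Core observation: Nothing in the log betrays the bug — only the output does.
Call chain: main -> rate_window([2, 12, 7, 12, 4], 7) (called at line 32) -> scan_readings(14, 4) (called at line 26).
First divergence: none; the two logs match at every position.
Execution walk:
  resolve_slot([2, 12, 7, 12, 4], 7) -> 2  [called from verify_load, line 8]
  verify_load([2, 12, 7, 12, 4], 7) -> 14  [called from rate_window, line 24]
  scan_readings(14, 4) -> 20  [called from rate_window, line 26]
  rate_window([2, 12, 7, 12, 4], 7) -> 20  [called from main, line 32]
Log origin:
  1 — main, line 31
  2 — rate_window, line 23
  3 — resolve_slot, line 2
  4 — verify_load, line 9
  5 — scan_readings, line 14
A correct fix: line 20: replace `quota` with `seed_v`.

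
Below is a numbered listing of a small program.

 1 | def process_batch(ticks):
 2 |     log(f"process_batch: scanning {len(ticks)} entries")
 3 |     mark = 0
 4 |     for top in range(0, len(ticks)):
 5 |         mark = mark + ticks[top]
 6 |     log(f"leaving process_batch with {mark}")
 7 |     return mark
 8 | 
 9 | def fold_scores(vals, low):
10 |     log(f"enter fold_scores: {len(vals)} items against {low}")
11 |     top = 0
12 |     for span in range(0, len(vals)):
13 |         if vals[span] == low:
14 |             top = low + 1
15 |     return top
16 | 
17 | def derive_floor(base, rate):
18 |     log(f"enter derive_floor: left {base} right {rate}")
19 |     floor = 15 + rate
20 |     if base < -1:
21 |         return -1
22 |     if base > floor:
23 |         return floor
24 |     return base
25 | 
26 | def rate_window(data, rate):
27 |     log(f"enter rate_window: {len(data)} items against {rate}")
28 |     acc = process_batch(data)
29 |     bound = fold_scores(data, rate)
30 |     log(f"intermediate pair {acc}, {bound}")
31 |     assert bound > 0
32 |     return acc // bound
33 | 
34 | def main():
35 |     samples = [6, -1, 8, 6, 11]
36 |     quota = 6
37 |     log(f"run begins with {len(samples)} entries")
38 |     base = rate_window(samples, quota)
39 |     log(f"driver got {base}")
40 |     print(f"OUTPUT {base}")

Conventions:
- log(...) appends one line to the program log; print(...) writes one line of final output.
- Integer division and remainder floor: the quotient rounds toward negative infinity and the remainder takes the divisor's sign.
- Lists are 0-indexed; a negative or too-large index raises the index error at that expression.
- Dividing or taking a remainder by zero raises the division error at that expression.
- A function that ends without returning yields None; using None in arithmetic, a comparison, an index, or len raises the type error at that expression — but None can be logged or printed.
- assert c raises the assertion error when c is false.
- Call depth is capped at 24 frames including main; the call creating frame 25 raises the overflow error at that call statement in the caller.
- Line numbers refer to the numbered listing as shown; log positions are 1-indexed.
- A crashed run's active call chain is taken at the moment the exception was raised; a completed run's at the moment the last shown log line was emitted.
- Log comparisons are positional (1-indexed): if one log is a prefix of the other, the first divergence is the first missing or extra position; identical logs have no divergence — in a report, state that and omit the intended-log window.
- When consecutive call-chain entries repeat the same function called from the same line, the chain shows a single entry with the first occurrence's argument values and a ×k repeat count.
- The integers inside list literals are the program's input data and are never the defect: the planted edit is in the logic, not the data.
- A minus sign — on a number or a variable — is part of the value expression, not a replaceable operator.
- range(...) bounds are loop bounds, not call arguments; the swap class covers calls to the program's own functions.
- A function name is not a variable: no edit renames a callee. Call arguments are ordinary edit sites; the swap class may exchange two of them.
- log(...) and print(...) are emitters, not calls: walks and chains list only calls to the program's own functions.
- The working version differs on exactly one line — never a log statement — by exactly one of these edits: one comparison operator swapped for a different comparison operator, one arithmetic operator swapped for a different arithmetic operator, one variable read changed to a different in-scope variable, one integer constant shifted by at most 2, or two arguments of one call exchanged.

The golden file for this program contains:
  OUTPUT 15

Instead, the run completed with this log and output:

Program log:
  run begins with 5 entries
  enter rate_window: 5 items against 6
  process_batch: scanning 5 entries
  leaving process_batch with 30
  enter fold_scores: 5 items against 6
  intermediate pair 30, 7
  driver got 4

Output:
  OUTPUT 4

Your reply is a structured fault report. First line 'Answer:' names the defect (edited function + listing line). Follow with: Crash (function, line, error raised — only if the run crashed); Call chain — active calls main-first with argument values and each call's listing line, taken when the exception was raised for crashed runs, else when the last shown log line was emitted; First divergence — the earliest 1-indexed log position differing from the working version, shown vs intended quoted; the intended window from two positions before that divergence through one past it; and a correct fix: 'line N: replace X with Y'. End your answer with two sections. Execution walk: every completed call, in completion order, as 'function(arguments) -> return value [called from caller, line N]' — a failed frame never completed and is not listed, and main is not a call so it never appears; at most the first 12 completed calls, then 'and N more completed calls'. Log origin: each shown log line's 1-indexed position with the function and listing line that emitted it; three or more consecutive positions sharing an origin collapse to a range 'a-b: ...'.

Answer: the defect is in fold_scores at line 14.
Key fact: Position 6 is the first bad log line: 'intermediate pair 30, 7' should read 'intermediate pair 30, 2'.
Call chain: main.
First divergence: position 6 — the shown line 'intermediate pair 30, 7' should read 'intermediate pair 30, 2'.
Intended log window:
  4: leaving process_batch with 30
  5: enter fold_scores: 5 items against 6
  6: intermediate pair 30, 2
  7: driver got 15
Execution walk:
  process_batch([6, -1, 8, 6, 11]) -> 30  [called from rate_window, line 28]
  fold_scores([6, -1, 8, 6, 11], 6) -> 7  [called from rate_window, line 29]
  rate_window([6, -1, 8, 6, 11], 6) -> 4  [called from main, line 38]
Log origin:
  1: from main, line 37
  2: from rate_window, line 27
  3: from process_batch, line 2
  4: from process_batch, line 6
  5: from fold_scores, line 10
  6: from rate_window, line 30
  7: from main, line 39
A correct fix: line 14: replace `low` with `top`.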